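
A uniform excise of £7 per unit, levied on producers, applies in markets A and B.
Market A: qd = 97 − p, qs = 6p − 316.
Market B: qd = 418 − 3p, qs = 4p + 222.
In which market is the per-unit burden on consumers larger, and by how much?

Market A: pre-tax p* = £59, q* = 38; post-tax q = 32; per-unit burden on consumers = £6.
Market B: pre-tax p* = £28, q* = 334; post-tax q = 322; per-unit burden on consumers = £4.
Difference: £6 vs £4 → market A is larger by £2.

Market A, by £2.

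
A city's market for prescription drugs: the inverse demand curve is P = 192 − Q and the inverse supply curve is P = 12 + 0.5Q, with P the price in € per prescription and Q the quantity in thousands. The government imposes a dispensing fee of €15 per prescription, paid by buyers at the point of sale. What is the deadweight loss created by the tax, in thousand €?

Rewrite in direct form: Qd = 192 − P and Qs = 2P − 24.
Before the tax: set 192 − P = 2P − 24 → P* = €72, Q* = 120.
With the tax collected from buyers, demand (in seller-price terms) shifts: Qd = 192 − (P + 15).
New equilibrium: buyers pay €82, sellers receive €67, Q = 110. (Wedge: Pb − Ps = 15.)
Quantity falls by |ΔQ| = |120 − 110| = 10.
DWL = ½ · t · |ΔQ| = ½ · 15 · 10 = €75.

Deadweight loss = €75 thousand.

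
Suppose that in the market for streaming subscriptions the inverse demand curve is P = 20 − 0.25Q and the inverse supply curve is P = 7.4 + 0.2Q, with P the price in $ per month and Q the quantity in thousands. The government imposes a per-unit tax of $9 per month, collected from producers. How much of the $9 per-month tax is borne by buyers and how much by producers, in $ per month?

Buyers bear $5 per month; producers bear $4 per month.

Inverting to Q(P) form: Qd = 80 − 4P; Qs = 5P − 37.
Without the tax, 80 − 4P = 5P − 37 gives 9P = 117, so P* = $13 and Q* = 28.
With the tax collected from producers, supply shifts: Qs = 5(P − 9) − 37.
Solving gives Q = 8 with buyers paying $18 and producers receiving $9 (the $9 wedge).
Burden on buyers: $5; on producers: $4. (They sum to $9.)
The less price-elastic side of the market bears the larger share of a per-unit tax.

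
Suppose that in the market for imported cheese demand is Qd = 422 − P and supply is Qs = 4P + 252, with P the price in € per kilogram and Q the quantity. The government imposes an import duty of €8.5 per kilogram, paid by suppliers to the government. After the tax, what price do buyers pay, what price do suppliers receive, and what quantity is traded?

Buyers pay €40.8; suppliers receive €32.3; quantity = 381.2.

Without the tax, 422 − P = 4P + 252 gives 5P = 170, so P* = €34 and Q* = 388.
With the tax collected from suppliers, supply shifts: Qs = 4(P − 8.5) + 252.
Solving gives Q = 381.2 with buyers paying €40.8 and suppliers receiving €32.3 (the €8.5 wedge).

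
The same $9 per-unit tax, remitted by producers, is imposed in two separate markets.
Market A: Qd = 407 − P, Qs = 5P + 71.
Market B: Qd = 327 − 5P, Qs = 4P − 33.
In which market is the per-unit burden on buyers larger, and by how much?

Market A, by $3.5.

Market A: pre-tax P* = $56, Q* = 351; post-tax Q = 343.5; per-unit burden on buyers = $7.5.
Market B: pre-tax P* = $40, Q* = 127; post-tax Q = 107; per-unit burden on buyers = $4.
Difference: $7.5 vs $4 → market A is larger by $3.5.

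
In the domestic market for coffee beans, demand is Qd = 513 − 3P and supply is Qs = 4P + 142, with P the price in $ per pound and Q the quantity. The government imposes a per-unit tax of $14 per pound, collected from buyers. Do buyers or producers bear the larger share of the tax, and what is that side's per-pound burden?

Before the tax: set 513 − 3P = 4P + 142 → P* = $53, Q* = 354.
With the tax collected from buyers, demand (in seller-price terms) shifts: Qd = 513 − 3(P + 14).
Solving gives Q = 330 with buyers paying $61 and producers receiving $47 (the $14 wedge).
Per-pound burden: buyers $8, producers $6.
Buyers take the larger share because demand is less price-elastic here (demand slope 3 vs supply slope 4).
The less price-elastic side of the market bears the larger share of a per-unit tax.

Buyers bear the larger share: $8 per pound.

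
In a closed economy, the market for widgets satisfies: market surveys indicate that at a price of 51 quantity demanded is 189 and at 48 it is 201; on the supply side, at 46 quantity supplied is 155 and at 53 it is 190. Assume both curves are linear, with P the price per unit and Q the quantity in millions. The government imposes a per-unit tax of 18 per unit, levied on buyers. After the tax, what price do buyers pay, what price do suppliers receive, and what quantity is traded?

Demand slope: (201 − 189)/(48 − 51) = -4, so Qd = 393 − 4P.
Supply slope: (190 − 155)/(53 − 46) = 5, so Qs = 5P − 75.
Without the tax, 393 − 4P = 5P − 75 gives 9P = 468, so P* = 52 and Q* = 185.
With the tax collected from buyers, demand (in seller-price terms) shifts: Qd = 393 − 4(P + 18).
New equilibrium: buyers pay 62, suppliers receive 44, Q = 145. (Wedge: Pb − Ps = 18.)
The less price-elastic side of the market bears the larger share of a per-unit tax.

Buyers pay 62; suppliers receive 44; quantity = 145.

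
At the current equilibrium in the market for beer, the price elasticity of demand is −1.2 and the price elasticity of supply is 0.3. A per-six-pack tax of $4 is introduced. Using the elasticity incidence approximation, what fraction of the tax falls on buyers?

Incidence ratio: buyers' share ≈ εs / (εs + |εd|) = 0.3 / (0.3 + 1.2) = 0.2.
Supply is the less elastic side, so buyers bear the smaller share.

Buyers' share ≈ 0.2.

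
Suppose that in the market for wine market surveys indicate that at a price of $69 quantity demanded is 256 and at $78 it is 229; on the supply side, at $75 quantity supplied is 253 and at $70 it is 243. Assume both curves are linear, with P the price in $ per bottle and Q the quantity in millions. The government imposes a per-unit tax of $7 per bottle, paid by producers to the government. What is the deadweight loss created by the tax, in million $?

Deadweight loss = $29.4 million.

Demand slope: (229 − 256)/(78 − 69) = -3, so Qd = 463 − 3P.
Supply slope: (243 − 253)/(70 − 75) = 2, so Qs = 2P + 103.
Without the tax, 463 − 3P = 2P + 103 gives 5P = 360, so P* = $72 and Q* = 247.
With the tax collected from producers, supply shifts: Qs = 2(P − 7) + 103.
Solving gives Q = 238.6 with buyers paying $74.8 and producers receiving $67.8 (the $7 wedge).
Quantity falls by |ΔQ| = |247 − 238.6| = 8.4.
DWL = ½ · t · |ΔQ| = ½ · 7 · 8.4 = $29.4.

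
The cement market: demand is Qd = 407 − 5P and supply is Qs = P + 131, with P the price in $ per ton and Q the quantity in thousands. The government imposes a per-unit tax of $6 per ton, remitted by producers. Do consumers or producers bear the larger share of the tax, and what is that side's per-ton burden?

Producers bear the larger share: $5 per ton.

Without the tax, 407 − 5P = P + 131 gives 6P = 276, so P* = $46 and Q* = 177.
With the tax collected from producers, supply shifts: Qs = (P − 6) + 131.
New equilibrium: consumers pay $47, producers receive $41, Q = 172. (Wedge: Pb − Ps = 6.)
Per-ton burden: consumers $1, producers $5.
Producers take the larger share because supply is less price-elastic here (demand slope 5 vs supply slope 1).
The less price-elastic side of the market bears the larger share of a per-unit tax.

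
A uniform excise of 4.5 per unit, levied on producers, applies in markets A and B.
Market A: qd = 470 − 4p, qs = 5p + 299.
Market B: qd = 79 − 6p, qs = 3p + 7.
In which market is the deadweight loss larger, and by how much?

Market A: pre-tax p* = 19, q* = 394; post-tax q = 384; deadweight loss = 22.5.
Market B: pre-tax p* = 8, q* = 31; post-tax q = 22; deadweight loss = 20.25.
Difference: 22.5 vs 20.25 → market A is larger by 2.25.

Market A, by 2.25.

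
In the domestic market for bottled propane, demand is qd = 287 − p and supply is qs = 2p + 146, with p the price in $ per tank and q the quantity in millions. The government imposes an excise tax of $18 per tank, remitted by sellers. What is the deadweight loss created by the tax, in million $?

Deadweight loss = $108 million.

Before the tax: set 287 − p = 2p + 146 → p* = $47, q* = 240.
With the tax collected from sellers, supply shifts: qs = 2(p − 18) + 146.
New equilibrium: buyers pay $59, sellers receive $41, q = 228. (Wedge: pb − ps = 18.)
Quantity falls by |ΔQ| = |240 − 228| = 12.
DWL = ½ · t · |ΔQ| = ½ · 18 · 12 = $108.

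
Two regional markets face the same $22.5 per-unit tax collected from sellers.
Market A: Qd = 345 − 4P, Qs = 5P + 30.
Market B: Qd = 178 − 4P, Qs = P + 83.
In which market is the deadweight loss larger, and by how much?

Market A: pre-tax P* = $35, Q* = 205; post-tax Q = 155; deadweight loss = $562.5.
Market B: pre-tax P* = $19, Q* = 102; post-tax Q = 84; deadweight loss = $202.5.
Difference: $562.5 vs $202.5 → market A is larger by $360.

Market A, by $360.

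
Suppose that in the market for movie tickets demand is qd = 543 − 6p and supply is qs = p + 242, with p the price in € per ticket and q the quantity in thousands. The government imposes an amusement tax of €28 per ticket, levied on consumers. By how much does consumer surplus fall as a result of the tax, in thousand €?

Consumer surplus falls by €1092 thousand.

Before the tax: set 543 − 6p = p + 242 → p* = €43, q* = 285.
With the tax collected from consumers, demand (in seller-price terms) shifts: qd = 543 − 6(p + 28).
Solving gives q = 261 with consumers paying €47 and suppliers receiving €19 (the €28 wedge).
ΔCS is the trapezoid between Q = 261 and Q = 285 of height €4: ½ · (285 + 261) · 4 = €1092.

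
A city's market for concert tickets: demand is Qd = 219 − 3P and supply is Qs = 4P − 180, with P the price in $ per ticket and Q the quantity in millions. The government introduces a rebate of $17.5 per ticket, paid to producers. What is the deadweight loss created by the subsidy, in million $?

Deadweight loss = $262.5 million.

Before the subsidy: set 219 − 3P = 4P − 180 → P* = $57, Q* = 48.
With a per-unit subsidy paid to producers, each receives P + 17.5 per unit sold, so supply becomes Qs = 4(P + 17.5) − 180.
Solving gives Q = 78 with buyers paying $47 and producers receiving $64.5 (the $17.5 wedge).
Quantity rises by |ΔQ| = |48 − 78| = 30.
DWL = ½ · t · |ΔQ| = ½ · 17.5 · 30 = $262.5.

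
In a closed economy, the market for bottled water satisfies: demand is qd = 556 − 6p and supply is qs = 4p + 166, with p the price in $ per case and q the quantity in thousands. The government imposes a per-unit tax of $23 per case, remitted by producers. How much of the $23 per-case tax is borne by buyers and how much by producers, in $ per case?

Buyers bear $9.2 per case; producers bear $13.8 per case.

Before the tax: set 556 − 6p = 4p + 166 → p* = $39, q* = 322.
With the tax collected from producers, supply shifts: qs = 4(p − 23) + 166.
New equilibrium: buyers pay $48.2, producers receive $25.2, q = 266.8. (Wedge: pb − ps = 23.)
Burden on buyers: $9.2; on producers: $13.8. (They sum to $23.)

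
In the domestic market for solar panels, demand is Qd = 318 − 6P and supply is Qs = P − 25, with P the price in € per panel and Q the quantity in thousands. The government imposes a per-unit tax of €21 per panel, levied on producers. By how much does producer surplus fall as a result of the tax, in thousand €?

Producer surplus falls by €270 thousand.

Before the tax: set 318 − 6P = P − 25 → P* = €49, Q* = 24.
With the tax collected from producers, supply shifts: Qs = (P − 21) − 25.
Solving gives Q = 6 with consumers paying €52 and producers receiving €31 (the €21 wedge).
ΔPS is the trapezoid between Q = 6 and Q = 24 of height €18: ½ · (24 + 6) · 18 = €270.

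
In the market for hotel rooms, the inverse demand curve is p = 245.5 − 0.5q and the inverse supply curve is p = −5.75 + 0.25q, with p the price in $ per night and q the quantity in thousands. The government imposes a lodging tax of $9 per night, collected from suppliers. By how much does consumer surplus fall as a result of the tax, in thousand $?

Inverting to q(p) form: qd = 491 − 2p; qs = 4p + 23.
Without the tax, 491 − 2p = 4p + 23 gives 6p = 468, so p* = $78 and q* = 335.
With the tax collected from suppliers, supply shifts: qs = 4(p − 9) + 23.
Solving gives q = 323 with consumers paying $84 and suppliers receiving $75 (the $9 wedge).
ΔCS is the trapezoid between Q = 323 and Q = 335 of height $6: ½ · (335 + 323) · 6 = $1974.

Consumer surplus falls by $1974 thousand.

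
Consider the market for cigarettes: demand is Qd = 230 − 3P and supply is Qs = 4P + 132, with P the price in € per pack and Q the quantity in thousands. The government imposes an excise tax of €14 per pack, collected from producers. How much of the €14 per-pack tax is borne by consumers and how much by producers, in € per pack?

Consumers bear €8 per pack; producers bear €6 per pack.

Before the tax: set 230 − 3P = 4P + 132 → P* = €14, Q* = 188.
With the tax collected from producers, supply shifts: Qs = 4(P − 14) + 132.
Solving gives Q = 164 with consumers paying €22 and producers receiving €8 (the €14 wedge).
Burden on consumers: €8; on producers: €6. (They sum to €14.)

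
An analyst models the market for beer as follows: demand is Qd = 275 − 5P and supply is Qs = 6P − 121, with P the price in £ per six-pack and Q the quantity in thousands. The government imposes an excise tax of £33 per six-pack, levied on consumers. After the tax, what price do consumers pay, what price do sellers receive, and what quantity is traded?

Consumers pay £54; sellers receive £21; quantity = 5.

Before the tax: set 275 − 5P = 6P − 121 → P* = £36, Q* = 95.
With the tax collected from consumers, demand (in seller-price terms) shifts: Qd = 275 − 5(P + 33).
New equilibrium: consumers pay £54, sellers receive £21, Q = 5. (Wedge: Pb − Ps = 33.)
The less price-elastic side of the market bears the larger share of a per-unit tax.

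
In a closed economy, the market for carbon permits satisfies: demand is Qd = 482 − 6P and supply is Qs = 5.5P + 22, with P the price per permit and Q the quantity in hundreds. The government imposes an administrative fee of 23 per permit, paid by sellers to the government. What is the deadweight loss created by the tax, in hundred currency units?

Without the tax, 482 − 6P = 5.5P + 22 gives 11.5P = 460, so P* = 40 and Q* = 242.
With the tax collected from sellers, supply shifts: Qs = 5.5(P − 23) + 22.
New equilibrium: consumers pay 51, sellers receive 28, Q = 176. (Wedge: Pb − Ps = 23.)
Quantity falls by |ΔQ| = |242 − 176| = 66.
DWL = ½ · t · |ΔQ| = ½ · 23 · 66 = 759.

Deadweight loss = 759 hundred.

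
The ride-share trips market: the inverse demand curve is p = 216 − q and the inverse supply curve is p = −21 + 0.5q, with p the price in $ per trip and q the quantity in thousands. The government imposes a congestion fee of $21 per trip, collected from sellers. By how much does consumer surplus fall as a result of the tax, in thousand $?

Inverting to q(p) form: qd = 216 − p; qs = 2p + 42.
Without the tax, 216 − p = 2p + 42 gives 3p = 174, so p* = $58 and q* = 158.
With the tax collected from sellers, supply shifts: qs = 2(p − 21) + 42.
New equilibrium: buyers pay $72, sellers receive $51, q = 144. (Wedge: pb − ps = 21.)
ΔCS is the trapezoid between Q = 144 and Q = 158 of height $14: ½ · (158 + 144) · 14 = $2114.

Consumer surplus falls by $2114 thousand.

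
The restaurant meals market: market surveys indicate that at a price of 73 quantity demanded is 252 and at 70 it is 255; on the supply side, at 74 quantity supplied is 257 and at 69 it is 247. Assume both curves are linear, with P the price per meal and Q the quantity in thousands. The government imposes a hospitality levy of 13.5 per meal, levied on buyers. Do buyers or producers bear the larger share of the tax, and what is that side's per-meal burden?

Buyers bear the larger share: 9 per meal.

Demand slope: (255 − 252)/(70 − 73) = -1, so Qd = 325 − P.
Supply slope: (247 − 257)/(69 − 74) = 2, so Qs = 2P + 109.
Without the tax, 325 − P = 2P + 109 gives 3P = 216, so P* = 72 and Q* = 253.
With the tax collected from buyers, demand (in seller-price terms) shifts: Qd = 325 − (P + 13.5).
Solving gives Q = 244 with buyers paying 81 and producers receiving 67.5 (the 13.5 wedge).
Per-meal burden: buyers 9, producers 4.5.
Buyers take the larger share because demand is less price-elastic here (demand slope 1 vs supply slope 2).
The less price-elastic side of the market bears the larger share of a per-unit tax.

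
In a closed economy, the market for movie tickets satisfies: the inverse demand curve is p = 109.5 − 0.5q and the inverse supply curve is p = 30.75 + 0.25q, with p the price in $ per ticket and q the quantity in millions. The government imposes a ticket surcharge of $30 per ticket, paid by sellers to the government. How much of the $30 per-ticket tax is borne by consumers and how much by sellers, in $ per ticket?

Rewrite in direct form: qd = 219 − 2p and qs = 4p − 123.
Without the tax, 219 − 2p = 4p − 123 gives 6p = 342, so p* = $57 and q* = 105.
With the tax collected from sellers, supply shifts: qs = 4(p − 30) − 123.
Solving gives q = 65 with consumers paying $77 and sellers receiving $47 (the $30 wedge).
Burden on consumers: $20; on sellers: $10. (They sum to $30.)
The less price-elastic side of the market bears the larger share of a per-unit tax.

Consumers bear $20 per ticket; sellers bear $10 per ticket.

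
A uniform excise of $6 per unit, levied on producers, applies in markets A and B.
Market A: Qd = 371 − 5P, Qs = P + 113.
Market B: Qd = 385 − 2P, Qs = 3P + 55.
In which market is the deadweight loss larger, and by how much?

Market A: pre-tax P* = $43, Q* = 156; post-tax Q = 151; deadweight loss = $15.
Market B: pre-tax P* = $66, Q* = 253; post-tax Q = 245.8; deadweight loss = $21.6.
Difference: $15 vs $21.6 → market B is larger by $6.6.

Market B, by $6.6.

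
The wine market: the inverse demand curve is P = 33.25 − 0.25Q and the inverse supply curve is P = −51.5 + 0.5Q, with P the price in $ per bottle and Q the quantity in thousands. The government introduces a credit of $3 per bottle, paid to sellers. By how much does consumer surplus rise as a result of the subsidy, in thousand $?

Rewrite in direct form: Qd = 133 − 4P and Qs = 2P + 103.
Without the subsidy, 133 − 4P = 2P + 103 gives 6P = 30, so P* = $5 and Q* = 113.
With a per-unit subsidy paid to sellers, each receives P + 3 per unit sold, so supply becomes Qs = 2(P + 3) + 103.
Solving gives Q = 117 with consumers paying $4 and sellers receiving $7 (the $3 wedge).
ΔCS is the trapezoid between Q = 117 and Q = 113 of height $1: ½ · (113 + 117) · 1 = $115.

Consumer surplus rises by $115 thousand.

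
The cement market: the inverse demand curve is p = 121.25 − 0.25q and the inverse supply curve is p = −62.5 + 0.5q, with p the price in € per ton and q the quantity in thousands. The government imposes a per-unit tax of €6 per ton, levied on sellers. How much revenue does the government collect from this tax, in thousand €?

Inverting to q(p) form: qd = 485 − 4p; qs = 2p + 125.
Before the tax: set 485 − 4p = 2p + 125 → p* = €60, q* = 245.
With the tax collected from sellers, supply shifts: qs = 2(p − 6) + 125.
New equilibrium: buyers pay €62, sellers receive €56, q = 237. (Wedge: pb − ps = 6.)
Revenue = t · Q = 6 · 237 = €1422.

Tax revenue = €1422 thousand.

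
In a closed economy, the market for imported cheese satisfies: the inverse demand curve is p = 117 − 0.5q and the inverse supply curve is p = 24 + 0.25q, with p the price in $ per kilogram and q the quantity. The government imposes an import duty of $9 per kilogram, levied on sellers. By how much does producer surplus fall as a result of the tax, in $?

Producer surplus falls by $354.

Rewrite in direct form: qd = 234 − 2p and qs = 4p − 96.
Before the tax: set 234 − 2p = 4p − 96 → p* = $55, q* = 124.
With the tax collected from sellers, supply shifts: qs = 4(p − 9) − 96.
Solving gives q = 112 with buyers paying $61 and sellers receiving $52 (the $9 wedge).
ΔPS is the trapezoid between Q = 112 and Q = 124 of height $3: ½ · (124 + 112) · 3 = $354.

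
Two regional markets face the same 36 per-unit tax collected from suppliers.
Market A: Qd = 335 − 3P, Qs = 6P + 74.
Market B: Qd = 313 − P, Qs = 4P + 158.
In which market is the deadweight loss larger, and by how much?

Market A: pre-tax P* = 29, Q* = 248; post-tax Q = 176; deadweight loss = 1296.
Market B: pre-tax P* = 31, Q* = 282; post-tax Q = 253.2; deadweight loss = 518.4.
Difference: 1296 vs 518.4 → market A is larger by 777.6.

Market A, by 777.6.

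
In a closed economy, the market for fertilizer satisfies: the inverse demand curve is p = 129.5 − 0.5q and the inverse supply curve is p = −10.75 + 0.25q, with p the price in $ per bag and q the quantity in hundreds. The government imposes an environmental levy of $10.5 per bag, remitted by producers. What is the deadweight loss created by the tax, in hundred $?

Inverting to q(p) form: qd = 259 − 2p; qs = 4p + 43.
Before the tax: set 259 − 2p = 4p + 43 → p* = $36, q* = 187.
With the tax collected from producers, supply shifts: qs = 4(p − 10.5) + 43.
Solving gives q = 173 with consumers paying $43 and producers receiving $32.5 (the $10.5 wedge).
Quantity falls by |ΔQ| = |187 − 173| = 14.
DWL = ½ · t · |ΔQ| = ½ · 10.5 · 14 = $73.5.

Deadweight loss = $73.5 hundred.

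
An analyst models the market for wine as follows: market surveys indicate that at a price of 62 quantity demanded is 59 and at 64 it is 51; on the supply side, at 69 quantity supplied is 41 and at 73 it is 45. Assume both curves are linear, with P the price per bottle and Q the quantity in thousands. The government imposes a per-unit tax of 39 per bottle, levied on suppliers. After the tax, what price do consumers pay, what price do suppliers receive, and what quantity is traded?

Demand slope: (51 − 59)/(64 − 62) = -4, so Qd = 307 − 4P.
Supply slope: (45 − 41)/(73 − 69) = 1, so Qs = P − 28.
Without the tax, 307 − 4P = P − 28 gives 5P = 335, so P* = 67 and Q* = 39.
With the tax collected from suppliers, supply shifts: Qs = (P − 39) − 28.
Solving gives Q = 7.8 with consumers paying 74.8 and suppliers receiving 35.8 (the 39 wedge).
The less price-elastic side of the market bears the larger share of a per-unit tax.

Consumers pay 74.8; suppliers receive 35.8; quantity = 7.8.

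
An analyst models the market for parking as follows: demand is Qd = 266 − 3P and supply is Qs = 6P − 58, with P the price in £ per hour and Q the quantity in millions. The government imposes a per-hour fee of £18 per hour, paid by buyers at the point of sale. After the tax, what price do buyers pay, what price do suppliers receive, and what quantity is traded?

Buyers pay £48; suppliers receive £30; quantity = 122.

Before the tax: set 266 − 3P = 6P − 58 → P* = £36, Q* = 158.
With the tax collected from buyers, demand (in seller-price terms) shifts: Qd = 266 − 3(P + 18).
New equilibrium: buyers pay £48, suppliers receive £30, Q = 122. (Wedge: Pb − Ps = 18.)
The less price-elastic side of the market bears the larger share of a per-unit tax.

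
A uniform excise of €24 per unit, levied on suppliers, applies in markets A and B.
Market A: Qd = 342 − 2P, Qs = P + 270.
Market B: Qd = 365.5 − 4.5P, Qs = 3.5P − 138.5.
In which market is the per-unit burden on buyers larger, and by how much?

Market A: pre-tax P* = €24, Q* = 294; post-tax Q = 278; per-unit burden on buyers = €8.
Market B: pre-tax P* = €63, Q* = 82; post-tax Q = 34.75; per-unit burden on buyers = €10.5.
Difference: €8 vs €10.5 → market B is larger by €2.5.

Market B, by €2.5.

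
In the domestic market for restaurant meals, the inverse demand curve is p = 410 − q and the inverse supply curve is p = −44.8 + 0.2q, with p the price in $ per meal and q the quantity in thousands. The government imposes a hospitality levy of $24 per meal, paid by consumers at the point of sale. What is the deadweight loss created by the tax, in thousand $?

Rewrite in direct form: qd = 410 − p and qs = 5p + 224.
Before the tax: set 410 − p = 5p + 224 → p* = $31, q* = 379.
With the tax collected from consumers, demand (in seller-price terms) shifts: qd = 410 − (p + 24).
New equilibrium: consumers pay $51, suppliers receive $27, q = 359. (Wedge: pb − ps = 24.)
Quantity falls by |ΔQ| = |379 − 359| = 20.
DWL = ½ · t · |ΔQ| = ½ · 24 · 20 = $240.

Deadweight loss = $240 thousand.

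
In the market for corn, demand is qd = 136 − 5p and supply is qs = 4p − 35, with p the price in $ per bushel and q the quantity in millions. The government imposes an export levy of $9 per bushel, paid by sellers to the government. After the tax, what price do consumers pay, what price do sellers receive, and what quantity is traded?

Before the tax: set 136 − 5p = 4p − 35 → p* = $19, q* = 41.
With the tax collected from sellers, supply shifts: qs = 4(p − 9) − 35.
Solving gives q = 21 with consumers paying $23 and sellers receiving $14 (the $9 wedge).
The less price-elastic side of the market bears the larger share of a per-unit tax.

Consumers pay $23; sellers receive $14; quantity = 21.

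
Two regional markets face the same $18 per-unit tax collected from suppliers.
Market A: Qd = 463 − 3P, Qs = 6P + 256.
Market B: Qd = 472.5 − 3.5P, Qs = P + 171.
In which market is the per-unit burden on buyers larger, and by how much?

Market A: pre-tax P* = $23, Q* = 394; post-tax Q = 358; per-unit burden on buyers = $12.
Market B: pre-tax P* = $67, Q* = 238; post-tax Q = 224; per-unit burden on buyers = $4.
Difference: $12 vs $4 → market A is larger by $8.

Market A, by $8.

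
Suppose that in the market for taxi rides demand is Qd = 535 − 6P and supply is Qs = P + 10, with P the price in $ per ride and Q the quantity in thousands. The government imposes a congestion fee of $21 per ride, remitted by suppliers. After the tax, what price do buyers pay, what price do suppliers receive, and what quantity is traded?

Buyers pay $78; suppliers receive $57; quantity = 67.

Without the tax, 535 − 6P = P + 10 gives 7P = 525, so P* = $75 and Q* = 85.
With the tax collected from suppliers, supply shifts: Qs = (P − 21) + 10.
Solving gives Q = 67 with buyers paying $78 and suppliers receiving $57 (the $21 wedge).
The less price-elastic side of the market bears the larger share of a per-unit tax.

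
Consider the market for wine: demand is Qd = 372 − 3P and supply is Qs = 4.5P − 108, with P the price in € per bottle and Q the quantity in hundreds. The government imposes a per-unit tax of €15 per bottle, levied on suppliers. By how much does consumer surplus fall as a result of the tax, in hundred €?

Consumer surplus falls by €1498.5 hundred.

Before the tax: set 372 − 3P = 4.5P − 108 → P* = €64, Q* = 180.
With the tax collected from suppliers, supply shifts: Qs = 4.5(P − 15) − 108.
New equilibrium: buyers pay €73, suppliers receive €58, Q = 153. (Wedge: Pb − Ps = 15.)
ΔCS is the trapezoid between Q = 153 and Q = 180 of height €9: ½ · (180 + 153) · 9 = €1498.5.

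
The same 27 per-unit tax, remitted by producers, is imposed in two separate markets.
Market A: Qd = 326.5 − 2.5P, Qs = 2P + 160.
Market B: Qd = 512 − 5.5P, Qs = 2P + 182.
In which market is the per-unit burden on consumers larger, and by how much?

Market A: pre-tax P* = 37, Q* = 234; post-tax Q = 204; per-unit burden on consumers = 12.
Market B: pre-tax P* = 44, Q* = 270; post-tax Q = 230.4; per-unit burden on consumers = 7.2.
Difference: 12 vs 7.2 → market A is larger by 4.8.

Market A, by 4.8.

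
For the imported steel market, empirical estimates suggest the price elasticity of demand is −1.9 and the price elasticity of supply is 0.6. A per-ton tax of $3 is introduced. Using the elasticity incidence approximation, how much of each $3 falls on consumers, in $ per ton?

Incidence ratio: consumers' share ≈ εs / (εs + |εd|) = 0.6 / (0.6 + 1.9) = 0.24.
So consumers bear ≈ 0.24 × $3 = $0.72; sellers bear $2.28.

Consumers bear ≈ $0.72 per ton.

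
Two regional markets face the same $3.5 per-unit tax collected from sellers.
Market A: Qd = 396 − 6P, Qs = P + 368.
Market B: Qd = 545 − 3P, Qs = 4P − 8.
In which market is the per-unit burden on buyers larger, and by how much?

Market B, by $1.5.

Market A: pre-tax P* = $4, Q* = 372; post-tax Q = 369; per-unit burden on buyers = $0.5.
Market B: pre-tax P* = $79, Q* = 308; post-tax Q = 302; per-unit burden on buyers = $2.
Difference: $0.5 vs $2 → market B is larger by $1.5.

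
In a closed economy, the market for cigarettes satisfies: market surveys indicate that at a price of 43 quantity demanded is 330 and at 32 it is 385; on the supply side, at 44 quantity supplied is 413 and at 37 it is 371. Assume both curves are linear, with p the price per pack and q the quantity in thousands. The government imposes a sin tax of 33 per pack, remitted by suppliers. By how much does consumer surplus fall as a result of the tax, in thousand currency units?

Demand slope: (385 − 330)/(32 − 43) = -5, so qd = 545 − 5p.
Supply slope: (371 − 413)/(37 − 44) = 6, so qs = 6p + 149.
Without the tax, 545 − 5p = 6p + 149 gives 11p = 396, so p* = 36 and q* = 365.
With the tax collected from suppliers, supply shifts: qs = 6(p − 33) + 149.
Solving gives q = 275 with buyers paying 54 and suppliers receiving 21 (the 33 wedge).
ΔCS is the trapezoid between Q = 275 and Q = 365 of height 18: ½ · (365 + 275) · 18 = 5760.

Consumer surplus falls by 5760 thousand.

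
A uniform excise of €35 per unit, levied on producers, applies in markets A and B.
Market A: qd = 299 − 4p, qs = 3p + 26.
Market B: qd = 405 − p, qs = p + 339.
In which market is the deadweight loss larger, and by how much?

Market A, by €743.75.

Market A: pre-tax p* = €39, q* = 143; post-tax q = 83; deadweight loss = €1050.
Market B: pre-tax p* = €33, q* = 372; post-tax q = 354.5; deadweight loss = €306.25.
Difference: €1050 vs €306.25 → market A is larger by €743.75.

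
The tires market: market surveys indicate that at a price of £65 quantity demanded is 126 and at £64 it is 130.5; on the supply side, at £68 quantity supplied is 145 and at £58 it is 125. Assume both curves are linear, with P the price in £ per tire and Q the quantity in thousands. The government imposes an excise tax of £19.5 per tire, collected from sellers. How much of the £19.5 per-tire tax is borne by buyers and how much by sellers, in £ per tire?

Buyers bear £6 per tire; sellers bear £13.5 per tire.

Demand slope: (130.5 − 126)/(64 − 65) = -4.5, so Qd = 418.5 − 4.5P.
Supply slope: (125 − 145)/(58 − 68) = 2, so Qs = 2P + 9.
Without the tax, 418.5 − 4.5P = 2P + 9 gives 6.5P = 409.5, so P* = £63 and Q* = 135.
With the tax collected from sellers, supply shifts: Qs = 2(P − 19.5) + 9.
Solving gives Q = 108 with buyers paying £69 and sellers receiving £49.5 (the £19.5 wedge).
Burden on buyers: £6; on sellers: £13.5. (They sum to £19.5.)
The less price-elastic side of the market bears the larger share of a per-unit tax.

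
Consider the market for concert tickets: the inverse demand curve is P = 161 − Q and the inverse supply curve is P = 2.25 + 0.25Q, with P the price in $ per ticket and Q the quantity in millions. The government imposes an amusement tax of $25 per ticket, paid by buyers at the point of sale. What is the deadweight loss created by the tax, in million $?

Inverting to Q(P) form: Qd = 161 − P; Qs = 4P − 9.
Without the tax, 161 − P = 4P − 9 gives 5P = 170, so P* = $34 and Q* = 127.
With the tax collected from buyers, demand (in seller-price terms) shifts: Qd = 161 − (P + 25).
Solving gives Q = 107 with buyers paying $54 and producers receiving $29 (the $25 wedge).
Quantity falls by |ΔQ| = |127 − 107| = 20.
DWL = ½ · t · |ΔQ| = ½ · 25 · 20 = $250.

Deadweight loss = $250 million.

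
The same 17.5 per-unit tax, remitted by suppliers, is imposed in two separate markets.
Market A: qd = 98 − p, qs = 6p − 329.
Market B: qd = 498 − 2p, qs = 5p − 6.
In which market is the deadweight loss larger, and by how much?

Market B, by 87.5.

Market A: pre-tax p* = 61, q* = 37; post-tax q = 22; deadweight loss = 131.25.
Market B: pre-tax p* = 72, q* = 354; post-tax q = 329; deadweight loss = 218.75.
Difference: 131.25 vs 218.75 → market B is larger by 87.5.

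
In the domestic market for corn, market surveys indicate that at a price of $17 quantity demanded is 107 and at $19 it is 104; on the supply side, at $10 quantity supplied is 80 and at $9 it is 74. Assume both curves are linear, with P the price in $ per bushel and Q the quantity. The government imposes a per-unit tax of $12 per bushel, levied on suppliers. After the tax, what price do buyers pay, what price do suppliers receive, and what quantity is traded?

Buyers pay $24.6; suppliers receive $12.6; quantity = 95.6.

Demand slope: (104 − 107)/(19 − 17) = -1.5, so Qd = 132.5 − 1.5P.
Supply slope: (74 − 80)/(9 − 10) = 6, so Qs = 6P + 20.
Without the tax, 132.5 − 1.5P = 6P + 20 gives 7.5P = 112.5, so P* = $15 and Q* = 110.
With the tax collected from suppliers, supply shifts: Qs = 6(P − 12) + 20.
Solving gives Q = 95.6 with buyers paying $24.6 and suppliers receiving $12.6 (the $12 wedge).
The less price-elastic side of the market bears the larger share of a per-unit tax.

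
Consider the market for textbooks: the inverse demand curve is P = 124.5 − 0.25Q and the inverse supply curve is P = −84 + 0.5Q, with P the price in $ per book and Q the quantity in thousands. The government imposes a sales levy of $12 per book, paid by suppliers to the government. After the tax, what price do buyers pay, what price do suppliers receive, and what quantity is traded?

Buyers pay $59; suppliers receive $47; quantity = 262.

Rewrite in direct form: Qd = 498 − 4P and Qs = 2P + 168.
Without the tax, 498 − 4P = 2P + 168 gives 6P = 330, so P* = $55 and Q* = 278.
With the tax collected from suppliers, supply shifts: Qs = 2(P − 12) + 168.
Solving gives Q = 262 with buyers paying $59 and suppliers receiving $47 (the $12 wedge).
The less price-elastic side of the market bears the larger share of a per-unit tax.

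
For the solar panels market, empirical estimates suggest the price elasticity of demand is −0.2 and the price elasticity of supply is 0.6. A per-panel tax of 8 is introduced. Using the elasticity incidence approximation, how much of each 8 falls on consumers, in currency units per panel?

Incidence ratio: consumers' share ≈ εs / (εs + |εd|) = 0.6 / (0.6 + 0.2) = 0.75.
So consumers bear ≈ 0.75 × 8 = 6; sellers bear 2.

Consumers bear ≈ 6 per panel.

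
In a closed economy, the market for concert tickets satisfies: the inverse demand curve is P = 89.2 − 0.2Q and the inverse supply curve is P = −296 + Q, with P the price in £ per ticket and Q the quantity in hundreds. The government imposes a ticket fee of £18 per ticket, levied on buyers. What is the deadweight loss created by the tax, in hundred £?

Inverting to Q(P) form: Qd = 446 − 5P; Qs = P + 296.
Without the tax, 446 − 5P = P + 296 gives 6P = 150, so P* = £25 and Q* = 321.
With the tax collected from buyers, demand (in seller-price terms) shifts: Qd = 446 − 5(P + 18).
Solving gives Q = 306 with buyers paying £28 and sellers receiving £10 (the £18 wedge).
Quantity falls by |ΔQ| = |321 − 306| = 15.
DWL = ½ · t · |ΔQ| = ½ · 18 · 15 = £135.

Deadweight loss = £135 hundred.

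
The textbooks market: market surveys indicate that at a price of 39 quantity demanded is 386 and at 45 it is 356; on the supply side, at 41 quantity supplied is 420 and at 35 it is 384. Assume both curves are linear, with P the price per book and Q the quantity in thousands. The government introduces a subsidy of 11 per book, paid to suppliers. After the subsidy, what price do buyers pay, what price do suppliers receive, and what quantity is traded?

Buyers pay 31; suppliers receive 42; quantity = 426.

Demand slope: (356 − 386)/(45 − 39) = -5, so Qd = 581 − 5P.
Supply slope: (384 − 420)/(35 − 41) = 6, so Qs = 6P + 174.
Without the subsidy, 581 − 5P = 6P + 174 gives 11P = 407, so P* = 37 and Q* = 396.
With a per-unit subsidy paid to suppliers, each receives P + 11 per unit sold, so supply becomes Qs = 6(P + 11) + 174.
New equilibrium: buyers pay 31, suppliers receive 42, Q = 426. (Wedge: Pb − Ps = −11.)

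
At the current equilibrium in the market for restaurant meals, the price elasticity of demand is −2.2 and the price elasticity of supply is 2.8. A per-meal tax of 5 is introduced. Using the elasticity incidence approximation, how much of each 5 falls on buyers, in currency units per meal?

Buyers bear ≈ 2.8 per meal.

Incidence ratio: buyers' share ≈ εs / (εs + |εd|) = 2.8 / (2.8 + 2.2) = 0.56.
So buyers bear ≈ 0.56 × 5 = 2.8; producers bear 2.2.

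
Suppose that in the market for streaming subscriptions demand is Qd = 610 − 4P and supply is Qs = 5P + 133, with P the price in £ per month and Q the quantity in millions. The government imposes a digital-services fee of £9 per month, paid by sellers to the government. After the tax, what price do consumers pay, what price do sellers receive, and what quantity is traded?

Without the tax, 610 − 4P = 5P + 133 gives 9P = 477, so P* = £53 and Q* = 398.
With the tax collected from sellers, supply shifts: Qs = 5(P − 9) + 133.
New equilibrium: consumers pay £58, sellers receive £49, Q = 378. (Wedge: Pb − Ps = 9.)

Consumers pay £58; sellers receive £49; quantity = 378.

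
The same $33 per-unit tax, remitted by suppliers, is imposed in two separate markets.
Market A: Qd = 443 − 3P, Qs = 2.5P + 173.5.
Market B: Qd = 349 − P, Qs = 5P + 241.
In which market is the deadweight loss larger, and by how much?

Market A, by $288.75.

Market A: pre-tax P* = $49, Q* = 296; post-tax Q = 251; deadweight loss = $742.5.
Market B: pre-tax P* = $18, Q* = 331; post-tax Q = 303.5; deadweight loss = $453.75.
Difference: $742.5 vs $453.75 → market A is larger by $288.75.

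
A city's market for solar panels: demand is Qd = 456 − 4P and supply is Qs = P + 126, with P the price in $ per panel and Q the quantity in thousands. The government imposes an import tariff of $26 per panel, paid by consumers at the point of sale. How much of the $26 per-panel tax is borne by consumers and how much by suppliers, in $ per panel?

Without the tax, 456 − 4P = P + 126 gives 5P = 330, so P* = $66 and Q* = 192.
With the tax collected from consumers, demand (in seller-price terms) shifts: Qd = 456 − 4(P + 26).
Solving gives Q = 171.2 with consumers paying $71.2 and suppliers receiving $45.2 (the $26 wedge).
Burden on consumers: $5.2; on suppliers: $20.8. (They sum to $26.)
The less price-elastic side of the market bears the larger share of a per-unit tax.

Consumers bear $5.2 per panel; suppliers bear $20.8 per panel.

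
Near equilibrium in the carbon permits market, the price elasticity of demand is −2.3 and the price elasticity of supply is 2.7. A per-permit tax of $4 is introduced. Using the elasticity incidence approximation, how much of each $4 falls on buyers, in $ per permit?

Buyers bear ≈ $2.16 per permit.

Incidence ratio: buyers' share ≈ εs / (εs + |εd|) = 2.7 / (2.7 + 2.3) = 0.54.
So buyers bear ≈ 0.54 × $4 = $2.16; producers bear $1.84.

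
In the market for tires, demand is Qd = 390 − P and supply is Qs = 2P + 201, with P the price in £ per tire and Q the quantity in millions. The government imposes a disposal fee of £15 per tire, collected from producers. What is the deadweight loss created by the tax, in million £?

Before the tax: set 390 − P = 2P + 201 → P* = £63, Q* = 327.
With the tax collected from producers, supply shifts: Qs = 2(P − 15) + 201.
New equilibrium: buyers pay £73, producers receive £58, Q = 317. (Wedge: Pb − Ps = 15.)
Quantity falls by |ΔQ| = |327 − 317| = 10.
DWL = ½ · t · |ΔQ| = ½ · 15 · 10 = £75.

Deadweight loss = £75 million.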